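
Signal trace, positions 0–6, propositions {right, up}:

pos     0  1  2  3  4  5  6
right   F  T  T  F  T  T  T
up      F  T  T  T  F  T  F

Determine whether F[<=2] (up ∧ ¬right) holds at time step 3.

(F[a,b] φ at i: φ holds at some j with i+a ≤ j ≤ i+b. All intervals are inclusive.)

True

Check (up ∧ ¬right) at each j in [3,5]:
  j=3: true
  j=4: false
  j=5: false
Found at j=3 → formula holds.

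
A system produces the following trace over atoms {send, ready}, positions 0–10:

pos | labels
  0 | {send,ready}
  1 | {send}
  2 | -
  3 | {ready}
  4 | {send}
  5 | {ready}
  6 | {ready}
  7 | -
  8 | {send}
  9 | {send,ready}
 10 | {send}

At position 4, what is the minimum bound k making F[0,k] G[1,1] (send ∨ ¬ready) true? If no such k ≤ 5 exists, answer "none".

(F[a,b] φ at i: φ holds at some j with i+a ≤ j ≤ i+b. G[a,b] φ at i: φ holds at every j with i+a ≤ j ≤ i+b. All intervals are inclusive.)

Scan j = 4,5,… for G[1,1] (send ∨ ¬ready):
  j=4: fails
  j=5: fails
  j=6: holds
First hit at j=6, so smallest k = 6-4 = 2.

2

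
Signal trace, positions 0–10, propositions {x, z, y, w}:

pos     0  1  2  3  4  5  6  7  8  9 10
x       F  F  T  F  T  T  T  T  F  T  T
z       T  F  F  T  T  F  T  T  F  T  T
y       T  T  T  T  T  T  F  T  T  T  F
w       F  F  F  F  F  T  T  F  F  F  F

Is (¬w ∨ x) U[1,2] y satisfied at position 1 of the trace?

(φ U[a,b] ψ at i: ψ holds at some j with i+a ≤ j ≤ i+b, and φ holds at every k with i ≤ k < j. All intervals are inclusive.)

Yes

Need some j in [2,3] with y, and (¬w ∨ x) at every k in [1,j-1].
  j=2: y holds; (¬w ∨ x) holds at every k in [1,1] → satisfied.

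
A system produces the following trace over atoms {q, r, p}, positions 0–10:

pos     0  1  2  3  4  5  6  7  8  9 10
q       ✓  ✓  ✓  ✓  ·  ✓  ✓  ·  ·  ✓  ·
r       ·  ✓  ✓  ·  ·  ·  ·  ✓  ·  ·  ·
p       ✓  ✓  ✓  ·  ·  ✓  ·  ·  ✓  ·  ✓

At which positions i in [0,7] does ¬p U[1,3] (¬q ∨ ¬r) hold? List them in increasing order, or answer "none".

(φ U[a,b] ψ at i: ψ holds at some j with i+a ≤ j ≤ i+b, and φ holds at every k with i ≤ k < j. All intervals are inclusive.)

3, 4, 6, 7

Evaluate at each i in [0,7]:
  i=0: ✗ (lhs fails at k=0 before rhs at j=3)
  i=1: ✗ (lhs fails at k=1 before rhs at j=3)
  i=2: ✗ (lhs fails at k=2 before rhs at j=3)
  i=3: ✓ (rhs at j=4; lhs holds on [3,3])
  i=4: ✓ (rhs at j=5; lhs holds on [4,4])
  i=5: ✗ (lhs fails at k=5 before rhs at j=6)
  i=6: ✓ (rhs at j=7; lhs holds on [6,6])
  i=7: ✓ (rhs at j=8; lhs holds on [7,7])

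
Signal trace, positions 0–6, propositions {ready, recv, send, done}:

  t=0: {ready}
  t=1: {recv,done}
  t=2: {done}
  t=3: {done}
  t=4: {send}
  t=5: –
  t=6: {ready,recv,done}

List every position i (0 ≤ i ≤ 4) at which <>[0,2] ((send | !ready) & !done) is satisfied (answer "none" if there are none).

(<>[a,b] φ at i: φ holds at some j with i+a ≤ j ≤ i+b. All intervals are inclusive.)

Evaluate at each i in [0,4]:
  i=0: ✗ (none in [0,2])
  i=1: ✗ (none in [1,3])
  i=2: ✓ (witness j=4)
  i=3: ✓ (witness j=4)
  i=4: ✓ (witness j=4)

2, 3, 4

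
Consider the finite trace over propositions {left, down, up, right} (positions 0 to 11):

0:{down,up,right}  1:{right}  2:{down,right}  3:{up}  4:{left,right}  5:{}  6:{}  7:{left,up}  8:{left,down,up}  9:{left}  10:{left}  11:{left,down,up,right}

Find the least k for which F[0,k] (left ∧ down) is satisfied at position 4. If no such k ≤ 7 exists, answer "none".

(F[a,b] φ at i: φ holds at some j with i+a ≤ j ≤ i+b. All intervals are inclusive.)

Scan j = 4,5,… for (left ∧ down):
  j=4: fails
  j=5: fails
  j=6: fails
  j=7: fails
  j=8: holds
First hit at j=8, so smallest k = 8-4 = 4.

4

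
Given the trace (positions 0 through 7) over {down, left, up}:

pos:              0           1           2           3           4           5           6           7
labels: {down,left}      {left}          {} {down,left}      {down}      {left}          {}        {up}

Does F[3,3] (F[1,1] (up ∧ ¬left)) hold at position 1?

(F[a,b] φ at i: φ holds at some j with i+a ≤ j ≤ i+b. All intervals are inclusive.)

Check F[1,1] (up ∧ ¬left) at each j in [4,4]:
  j=4: fails (none in [5,5])
No position in the window satisfies it → formula fails.

No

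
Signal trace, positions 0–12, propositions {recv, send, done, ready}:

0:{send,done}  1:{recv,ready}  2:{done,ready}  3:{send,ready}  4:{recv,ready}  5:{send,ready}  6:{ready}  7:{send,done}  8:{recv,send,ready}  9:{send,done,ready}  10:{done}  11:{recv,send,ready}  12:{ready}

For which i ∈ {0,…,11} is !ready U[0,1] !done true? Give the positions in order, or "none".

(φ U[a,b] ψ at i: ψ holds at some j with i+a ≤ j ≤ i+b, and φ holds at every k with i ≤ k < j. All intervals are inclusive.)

Evaluate at each i in [0,11]:
  i=0: ✓ (rhs at j=1; lhs holds on [0,0])
  i=1: ✓ (rhs at j=1)
  i=2: ✗ (lhs fails at k=2 before rhs at j=3)
  i=3: ✓ (rhs at j=3)
  i=4: ✓ (rhs at j=4)
  i=5: ✓ (rhs at j=5)
  i=6: ✓ (rhs at j=6)
  i=7: ✓ (rhs at j=8; lhs holds on [7,7])
  i=8: ✓ (rhs at j=8)
  i=9: ✗ (no rhs in [9,10])
  i=10: ✓ (rhs at j=11; lhs holds on [10,10])
  i=11: ✓ (rhs at j=11)

0, 1, 3, 4, 5, 6, 7, 8, 10, 11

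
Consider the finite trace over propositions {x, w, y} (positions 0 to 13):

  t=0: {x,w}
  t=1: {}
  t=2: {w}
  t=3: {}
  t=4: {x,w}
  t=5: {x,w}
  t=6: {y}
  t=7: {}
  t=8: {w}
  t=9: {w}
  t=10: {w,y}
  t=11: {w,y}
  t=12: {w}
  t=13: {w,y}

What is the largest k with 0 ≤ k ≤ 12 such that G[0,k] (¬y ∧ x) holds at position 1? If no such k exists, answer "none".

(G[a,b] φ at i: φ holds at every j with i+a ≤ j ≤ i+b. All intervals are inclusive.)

none

(¬y ∧ x) must hold from j=1 onward; find where it first fails.
  j=1: fails → no k works.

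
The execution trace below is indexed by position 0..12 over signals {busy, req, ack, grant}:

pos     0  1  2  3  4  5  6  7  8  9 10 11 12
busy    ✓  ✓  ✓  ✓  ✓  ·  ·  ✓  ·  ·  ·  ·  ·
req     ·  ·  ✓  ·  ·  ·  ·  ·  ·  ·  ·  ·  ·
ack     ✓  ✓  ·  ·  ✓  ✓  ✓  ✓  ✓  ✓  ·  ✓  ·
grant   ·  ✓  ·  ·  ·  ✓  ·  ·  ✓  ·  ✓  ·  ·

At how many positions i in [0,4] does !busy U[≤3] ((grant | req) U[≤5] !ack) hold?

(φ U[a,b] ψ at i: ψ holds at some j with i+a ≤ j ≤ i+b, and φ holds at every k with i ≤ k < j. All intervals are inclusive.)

3

Evaluate at each i in [0,4]:
  i=0: ✗ (lhs fails at k=0 before rhs at j=1)
  i=1: ✓ (rhs at j=1)
  i=2: ✓ (rhs at j=2)
  i=3: ✓ (rhs at j=3)
  i=4: ✗ (no rhs in [4,7])
Positions where it holds: {1, 2, 3} → 3.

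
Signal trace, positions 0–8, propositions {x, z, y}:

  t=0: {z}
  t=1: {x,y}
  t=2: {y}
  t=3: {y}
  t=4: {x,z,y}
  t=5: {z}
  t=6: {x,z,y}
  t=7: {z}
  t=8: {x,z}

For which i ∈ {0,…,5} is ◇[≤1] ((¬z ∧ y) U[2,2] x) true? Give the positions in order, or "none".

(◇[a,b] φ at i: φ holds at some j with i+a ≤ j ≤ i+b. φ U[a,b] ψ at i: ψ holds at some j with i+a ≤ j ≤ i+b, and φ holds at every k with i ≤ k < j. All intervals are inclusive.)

1, 2

Evaluate at each i in [0,5]:
  i=0: ✗ (none in [0,1])
  i=1: ✓ (witness j=2)
  i=2: ✓ (witness j=2)
  i=3: ✗ (none in [3,4])
  i=4: ✗ (none in [4,5])
  i=5: ✗ (none in [5,6])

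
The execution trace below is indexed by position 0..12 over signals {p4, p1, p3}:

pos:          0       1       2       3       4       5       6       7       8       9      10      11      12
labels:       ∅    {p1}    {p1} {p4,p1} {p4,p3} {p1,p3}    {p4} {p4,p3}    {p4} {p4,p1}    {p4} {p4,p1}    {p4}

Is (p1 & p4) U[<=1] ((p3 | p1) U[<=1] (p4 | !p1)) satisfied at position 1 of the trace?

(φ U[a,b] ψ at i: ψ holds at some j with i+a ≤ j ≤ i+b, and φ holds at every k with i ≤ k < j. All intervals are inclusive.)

No

Need some j in [1,2] with ((p3 | p1) U[<=1] (p4 | !p1)), and (p1 & p4) at every k in [1,j-1].
  j=1: ((p3 | p1) U[<=1] (p4 | !p1)) — fails.
  j=2: ((p3 | p1) U[<=1] (p4 | !p1)) holds, but (p1 & p4) fails at k=1 → not this j.
No j in the window works → until fails.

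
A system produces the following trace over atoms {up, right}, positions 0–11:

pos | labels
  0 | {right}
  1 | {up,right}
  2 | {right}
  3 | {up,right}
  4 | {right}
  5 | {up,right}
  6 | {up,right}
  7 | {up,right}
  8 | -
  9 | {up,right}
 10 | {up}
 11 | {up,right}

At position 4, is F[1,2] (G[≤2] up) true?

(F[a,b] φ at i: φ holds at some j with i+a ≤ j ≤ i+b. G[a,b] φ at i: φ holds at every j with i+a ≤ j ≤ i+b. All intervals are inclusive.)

Yes

Check G[≤2] up at each j in [5,6]:
  j=5: holds on [5,7]
  j=6: fails at 8
Found at j=5 → formula holds.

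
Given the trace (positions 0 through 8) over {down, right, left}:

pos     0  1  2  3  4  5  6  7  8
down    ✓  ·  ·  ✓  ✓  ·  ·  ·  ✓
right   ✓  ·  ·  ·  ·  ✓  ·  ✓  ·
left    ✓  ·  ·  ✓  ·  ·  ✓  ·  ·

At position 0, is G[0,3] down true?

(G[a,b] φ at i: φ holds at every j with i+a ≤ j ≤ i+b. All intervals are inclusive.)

No

Check down at every j in [0,3]:
  j=0: true
  j=1: false
  j=2: false
  j=3: true
Fails at j=1 → formula fails.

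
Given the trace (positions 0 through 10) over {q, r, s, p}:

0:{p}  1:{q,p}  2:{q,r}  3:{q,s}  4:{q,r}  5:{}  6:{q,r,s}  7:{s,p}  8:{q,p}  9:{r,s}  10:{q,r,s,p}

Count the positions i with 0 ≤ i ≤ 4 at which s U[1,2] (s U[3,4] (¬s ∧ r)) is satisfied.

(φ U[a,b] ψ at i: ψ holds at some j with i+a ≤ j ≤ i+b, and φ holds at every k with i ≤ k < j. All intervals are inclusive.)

Evaluate at each i in [0,4]:
  i=0: ✗ (no rhs in [1,2])
  i=1: ✗ (no rhs in [2,3])
  i=2: ✗ (no rhs in [3,4])
  i=3: ✗ (no rhs in [4,5])
  i=4: ✗ (no rhs in [5,6])
Positions where it holds: {} → 0.

0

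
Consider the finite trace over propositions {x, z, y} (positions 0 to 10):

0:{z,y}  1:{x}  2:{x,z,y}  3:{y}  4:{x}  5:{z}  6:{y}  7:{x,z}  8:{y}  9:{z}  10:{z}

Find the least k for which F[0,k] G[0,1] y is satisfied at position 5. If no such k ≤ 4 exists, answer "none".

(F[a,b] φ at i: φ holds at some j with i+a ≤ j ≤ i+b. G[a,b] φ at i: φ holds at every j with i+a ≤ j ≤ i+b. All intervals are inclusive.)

Scan j = 5,6,… for G[0,1] y:
  j=5: fails
  j=6: fails
  j=7: fails
  j=8: fails
  j=9: fails
No j in [5,9] satisfies it → none.

none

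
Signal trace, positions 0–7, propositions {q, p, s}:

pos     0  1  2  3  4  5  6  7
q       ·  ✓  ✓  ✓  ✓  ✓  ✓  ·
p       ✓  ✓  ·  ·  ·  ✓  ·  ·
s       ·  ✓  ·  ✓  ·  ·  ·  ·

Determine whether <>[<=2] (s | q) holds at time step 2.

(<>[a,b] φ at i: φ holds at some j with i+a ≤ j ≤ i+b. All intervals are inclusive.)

Check (s | q) at each j in [2,4]:
  j=2: true
  j=3: true
  j=4: true
Found at j=2 → formula holds.

Yes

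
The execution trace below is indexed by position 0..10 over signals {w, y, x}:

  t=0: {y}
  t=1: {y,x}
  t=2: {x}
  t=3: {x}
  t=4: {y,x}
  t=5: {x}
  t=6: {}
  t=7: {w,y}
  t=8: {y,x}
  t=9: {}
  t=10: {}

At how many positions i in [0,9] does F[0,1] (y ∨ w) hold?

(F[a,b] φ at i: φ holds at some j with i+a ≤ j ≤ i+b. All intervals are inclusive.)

7

Evaluate at each i in [0,9]:
  i=0: ✓ (witness j=0)
  i=1: ✓ (witness j=1)
  i=2: ✗ (none in [2,3])
  i=3: ✓ (witness j=4)
  i=4: ✓ (witness j=4)
  i=5: ✗ (none in [5,6])
  i=6: ✓ (witness j=7)
  i=7: ✓ (witness j=7)
  i=8: ✓ (witness j=8)
  i=9: ✗ (none in [9,10])
Positions where it holds: {0, 1, 3, 4, 6, 7, 8} → 7.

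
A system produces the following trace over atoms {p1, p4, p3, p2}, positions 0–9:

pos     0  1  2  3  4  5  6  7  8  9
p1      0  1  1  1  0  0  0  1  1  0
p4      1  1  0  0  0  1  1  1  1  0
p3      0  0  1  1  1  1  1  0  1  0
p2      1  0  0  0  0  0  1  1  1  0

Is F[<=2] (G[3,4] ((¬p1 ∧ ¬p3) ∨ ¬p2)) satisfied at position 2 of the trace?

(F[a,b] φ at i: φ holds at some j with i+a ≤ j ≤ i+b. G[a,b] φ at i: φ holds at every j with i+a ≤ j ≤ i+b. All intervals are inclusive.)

No

Check G[3,4] ((¬p1 ∧ ¬p3) ∨ ¬p2) at each j in [2,4]:
  j=2: fails at 6
  j=3: fails at 6
  j=4: fails at 7
No position in the window satisfies it → formula fails.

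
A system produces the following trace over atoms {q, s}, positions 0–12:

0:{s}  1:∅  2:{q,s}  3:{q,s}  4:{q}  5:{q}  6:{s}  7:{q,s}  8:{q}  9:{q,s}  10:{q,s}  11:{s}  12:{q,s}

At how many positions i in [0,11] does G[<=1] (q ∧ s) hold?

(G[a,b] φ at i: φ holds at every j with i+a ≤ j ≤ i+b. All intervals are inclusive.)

Evaluate at each i in [0,11]:
  i=0: ✗ (fails at j=0)
  i=1: ✗ (fails at j=1)
  i=2: ✓ (all of [2,3])
  i=3: ✗ (fails at j=4)
  i=4: ✗ (fails at j=4)
  i=5: ✗ (fails at j=5)
  i=6: ✗ (fails at j=6)
  i=7: ✗ (fails at j=8)
  i=8: ✗ (fails at j=8)
  i=9: ✓ (all of [9,10])
  i=10: ✗ (fails at j=11)
  i=11: ✗ (fails at j=11)
Positions where it holds: {2, 9} → 2.

2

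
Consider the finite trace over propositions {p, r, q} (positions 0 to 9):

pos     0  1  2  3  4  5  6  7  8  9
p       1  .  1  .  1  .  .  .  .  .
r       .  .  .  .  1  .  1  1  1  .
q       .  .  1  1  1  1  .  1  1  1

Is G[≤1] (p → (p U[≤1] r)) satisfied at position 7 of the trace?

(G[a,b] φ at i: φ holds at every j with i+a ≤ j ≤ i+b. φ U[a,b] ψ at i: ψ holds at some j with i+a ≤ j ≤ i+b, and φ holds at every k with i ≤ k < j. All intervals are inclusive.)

Yes

Check (p → (p U[≤1] r)) at every j in [7,8]:
  j=7: antecedent false → ✓
  j=8: antecedent false → ✓
All positions satisfy it → formula holds.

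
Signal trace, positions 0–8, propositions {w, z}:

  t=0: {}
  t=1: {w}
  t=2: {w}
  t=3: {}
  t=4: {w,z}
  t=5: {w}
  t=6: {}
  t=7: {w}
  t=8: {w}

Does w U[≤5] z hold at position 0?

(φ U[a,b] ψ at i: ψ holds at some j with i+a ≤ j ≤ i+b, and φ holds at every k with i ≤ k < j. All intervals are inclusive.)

Need some j in [0,5] with z, and w at every k in [0,j-1].
  j=0: z false.
  j=1: z false.
  j=2: z false.
  j=3: z false.
  j=4: z holds, but w fails at k=0 → not this j.
  j=5: z false.
No j in the window works → until fails.

Does not hold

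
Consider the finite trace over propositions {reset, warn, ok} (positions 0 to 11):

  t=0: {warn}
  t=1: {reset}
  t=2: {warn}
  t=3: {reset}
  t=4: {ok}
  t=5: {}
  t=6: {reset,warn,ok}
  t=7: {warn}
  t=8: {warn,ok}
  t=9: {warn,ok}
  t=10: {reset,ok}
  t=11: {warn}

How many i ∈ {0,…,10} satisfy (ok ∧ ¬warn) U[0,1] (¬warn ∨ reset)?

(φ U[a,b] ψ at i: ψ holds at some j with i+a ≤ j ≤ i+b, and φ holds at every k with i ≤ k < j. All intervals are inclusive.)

Evaluate at each i in [0,10]:
  i=0: ✗ (lhs fails at k=0 before rhs at j=1)
  i=1: ✓ (rhs at j=1)
  i=2: ✗ (lhs fails at k=2 before rhs at j=3)
  i=3: ✓ (rhs at j=3)
  i=4: ✓ (rhs at j=4)
  i=5: ✓ (rhs at j=5)
  i=6: ✓ (rhs at j=6)
  i=7: ✗ (no rhs in [7,8])
  i=8: ✗ (no rhs in [8,9])
  i=9: ✗ (lhs fails at k=9 before rhs at j=10)
  i=10: ✓ (rhs at j=10)
Positions where it holds: {1, 3, 4, 5, 6, 10} → 6.

6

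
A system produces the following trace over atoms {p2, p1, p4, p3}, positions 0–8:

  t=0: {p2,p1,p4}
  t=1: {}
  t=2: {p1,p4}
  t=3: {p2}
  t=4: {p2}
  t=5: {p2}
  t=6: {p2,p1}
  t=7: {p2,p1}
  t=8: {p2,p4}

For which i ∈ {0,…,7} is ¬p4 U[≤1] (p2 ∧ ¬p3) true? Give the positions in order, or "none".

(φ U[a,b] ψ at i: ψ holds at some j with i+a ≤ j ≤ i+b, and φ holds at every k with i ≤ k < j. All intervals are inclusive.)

Evaluate at each i in [0,7]:
  i=0: ✓ (rhs at j=0)
  i=1: ✗ (no rhs in [1,2])
  i=2: ✗ (lhs fails at k=2 before rhs at j=3)
  i=3: ✓ (rhs at j=3)
  i=4: ✓ (rhs at j=4)
  i=5: ✓ (rhs at j=5)
  i=6: ✓ (rhs at j=6)
  i=7: ✓ (rhs at j=7)

0, 3, 4, 5, 6, 7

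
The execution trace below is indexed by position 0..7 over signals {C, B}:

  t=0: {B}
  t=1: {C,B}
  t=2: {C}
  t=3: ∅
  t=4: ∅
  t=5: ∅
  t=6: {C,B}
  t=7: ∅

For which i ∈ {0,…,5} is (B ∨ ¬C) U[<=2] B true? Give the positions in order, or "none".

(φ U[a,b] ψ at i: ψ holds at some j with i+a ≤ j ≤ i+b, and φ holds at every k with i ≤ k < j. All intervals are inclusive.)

0, 1, 4, 5

Evaluate at each i in [0,5]:
  i=0: ✓ (rhs at j=0)
  i=1: ✓ (rhs at j=1)
  i=2: ✗ (no rhs in [2,4])
  i=3: ✗ (no rhs in [3,5])
  i=4: ✓ (rhs at j=6; lhs holds on [4,5])
  i=5: ✓ (rhs at j=6; lhs holds on [5,5])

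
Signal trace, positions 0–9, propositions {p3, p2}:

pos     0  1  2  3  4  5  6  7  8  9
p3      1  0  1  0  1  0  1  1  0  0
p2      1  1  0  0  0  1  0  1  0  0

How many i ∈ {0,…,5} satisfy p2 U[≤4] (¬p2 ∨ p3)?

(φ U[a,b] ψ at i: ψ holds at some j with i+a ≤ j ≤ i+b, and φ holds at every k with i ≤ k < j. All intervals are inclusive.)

6

Evaluate at each i in [0,5]:
  i=0: ✓ (rhs at j=0)
  i=1: ✓ (rhs at j=2; lhs holds on [1,1])
  i=2: ✓ (rhs at j=2)
  i=3: ✓ (rhs at j=3)
  i=4: ✓ (rhs at j=4)
  i=5: ✓ (rhs at j=6; lhs holds on [5,5])
Positions where it holds: {0, 1, 2, 3, 4, 5} → 6.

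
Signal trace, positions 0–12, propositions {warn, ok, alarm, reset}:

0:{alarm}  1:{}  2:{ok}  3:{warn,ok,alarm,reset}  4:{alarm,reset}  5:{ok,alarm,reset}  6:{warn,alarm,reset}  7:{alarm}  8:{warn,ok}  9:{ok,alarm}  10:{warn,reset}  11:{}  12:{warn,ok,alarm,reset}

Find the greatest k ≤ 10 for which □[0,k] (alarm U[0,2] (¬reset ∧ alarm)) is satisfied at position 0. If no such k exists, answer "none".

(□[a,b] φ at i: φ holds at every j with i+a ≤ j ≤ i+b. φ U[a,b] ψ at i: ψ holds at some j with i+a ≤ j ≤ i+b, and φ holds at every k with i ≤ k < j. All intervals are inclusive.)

0

(alarm U[0,2] (¬reset ∧ alarm)) must hold from j=0 onward; find where it first fails.
  j=0: holds
  j=1: fails
Holds on [0,0], so largest k = 0.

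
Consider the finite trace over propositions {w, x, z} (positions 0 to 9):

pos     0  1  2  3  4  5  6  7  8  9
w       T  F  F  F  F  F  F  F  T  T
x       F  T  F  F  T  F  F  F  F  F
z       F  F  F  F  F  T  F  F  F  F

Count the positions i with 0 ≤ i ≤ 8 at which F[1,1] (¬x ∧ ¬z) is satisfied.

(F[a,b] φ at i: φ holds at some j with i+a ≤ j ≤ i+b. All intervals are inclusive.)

6

Evaluate at each i in [0,8]:
  i=0: ✗ (none in [1,1])
  i=1: ✓ (witness j=2)
  i=2: ✓ (witness j=3)
  i=3: ✗ (none in [4,4])
  i=4: ✗ (none in [5,5])
  i=5: ✓ (witness j=6)
  i=6: ✓ (witness j=7)
  i=7: ✓ (witness j=8)
  i=8: ✓ (witness j=9)
Positions where it holds: {1, 2, 5, 6, 7, 8} → 6.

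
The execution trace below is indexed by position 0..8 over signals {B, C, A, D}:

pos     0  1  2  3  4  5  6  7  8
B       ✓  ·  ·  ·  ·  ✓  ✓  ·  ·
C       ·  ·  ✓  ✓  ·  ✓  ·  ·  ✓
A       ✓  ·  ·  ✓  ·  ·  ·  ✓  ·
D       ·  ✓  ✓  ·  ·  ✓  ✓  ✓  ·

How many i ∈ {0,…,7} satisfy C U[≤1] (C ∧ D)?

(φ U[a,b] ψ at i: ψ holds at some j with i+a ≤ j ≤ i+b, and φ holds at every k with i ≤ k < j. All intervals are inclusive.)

2

Evaluate at each i in [0,7]:
  i=0: ✗ (no rhs in [0,1])
  i=1: ✗ (lhs fails at k=1 before rhs at j=2)
  i=2: ✓ (rhs at j=2)
  i=3: ✗ (no rhs in [3,4])
  i=4: ✗ (lhs fails at k=4 before rhs at j=5)
  i=5: ✓ (rhs at j=5)
  i=6: ✗ (no rhs in [6,7])
  i=7: ✗ (no rhs in [7,8])
Positions where it holds: {2, 5} → 2.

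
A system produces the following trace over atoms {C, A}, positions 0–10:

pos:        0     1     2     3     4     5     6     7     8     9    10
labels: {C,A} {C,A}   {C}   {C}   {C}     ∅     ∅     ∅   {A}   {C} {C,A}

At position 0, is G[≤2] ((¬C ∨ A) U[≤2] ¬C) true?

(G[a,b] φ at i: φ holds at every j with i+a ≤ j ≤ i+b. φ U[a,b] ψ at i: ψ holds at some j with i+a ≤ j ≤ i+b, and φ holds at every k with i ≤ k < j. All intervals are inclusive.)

No

Check ((¬C ∨ A) U[≤2] ¬C) at every j in [0,2]:
  j=0: fails
  j=1: fails
  j=2: fails
Fails at j=0 → formula fails.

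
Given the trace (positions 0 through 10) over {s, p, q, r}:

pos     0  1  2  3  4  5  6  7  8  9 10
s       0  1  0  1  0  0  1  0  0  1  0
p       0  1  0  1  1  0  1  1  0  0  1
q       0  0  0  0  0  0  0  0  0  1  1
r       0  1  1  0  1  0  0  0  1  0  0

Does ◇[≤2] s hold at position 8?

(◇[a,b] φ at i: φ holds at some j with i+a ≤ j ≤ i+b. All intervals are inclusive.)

Holds

Check s at each j in [8,10]:
  j=8: false
  j=9: true
  j=10: false
Found at j=9 → formula holds.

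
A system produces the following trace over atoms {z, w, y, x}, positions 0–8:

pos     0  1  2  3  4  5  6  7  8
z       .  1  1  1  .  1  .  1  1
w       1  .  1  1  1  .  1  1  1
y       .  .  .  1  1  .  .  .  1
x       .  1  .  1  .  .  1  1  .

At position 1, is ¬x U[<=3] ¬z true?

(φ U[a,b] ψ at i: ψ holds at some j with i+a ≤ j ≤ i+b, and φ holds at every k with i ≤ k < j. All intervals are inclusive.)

No

Need some j in [1,4] with ¬z, and ¬x at every k in [1,j-1].
  j=1: ¬z false.
  j=2: ¬z false.
  j=3: ¬z false.
  j=4: ¬z holds, but ¬x fails at k=1 → not this j.
No j in the window works → until fails.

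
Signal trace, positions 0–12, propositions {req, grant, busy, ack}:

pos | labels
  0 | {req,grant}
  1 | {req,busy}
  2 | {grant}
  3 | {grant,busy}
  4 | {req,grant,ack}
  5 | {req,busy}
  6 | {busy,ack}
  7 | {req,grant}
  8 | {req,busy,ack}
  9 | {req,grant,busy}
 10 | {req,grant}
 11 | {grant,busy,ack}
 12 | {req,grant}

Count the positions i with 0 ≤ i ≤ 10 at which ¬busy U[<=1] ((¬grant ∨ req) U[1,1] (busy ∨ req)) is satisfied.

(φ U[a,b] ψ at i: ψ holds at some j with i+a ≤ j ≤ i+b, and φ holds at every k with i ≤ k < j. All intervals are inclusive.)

8

Evaluate at each i in [0,10]:
  i=0: ✓ (rhs at j=0)
  i=1: ✗ (no rhs in [1,2])
  i=2: ✗ (no rhs in [2,3])
  i=3: ✗ (lhs fails at k=3 before rhs at j=4)
  i=4: ✓ (rhs at j=4)
  i=5: ✓ (rhs at j=5)
  i=6: ✓ (rhs at j=6)
  i=7: ✓ (rhs at j=7)
  i=8: ✓ (rhs at j=8)
  i=9: ✓ (rhs at j=9)
  i=10: ✓ (rhs at j=10)
Positions where it holds: {0, 4, 5, 6, 7, 8, 9, 10} → 8.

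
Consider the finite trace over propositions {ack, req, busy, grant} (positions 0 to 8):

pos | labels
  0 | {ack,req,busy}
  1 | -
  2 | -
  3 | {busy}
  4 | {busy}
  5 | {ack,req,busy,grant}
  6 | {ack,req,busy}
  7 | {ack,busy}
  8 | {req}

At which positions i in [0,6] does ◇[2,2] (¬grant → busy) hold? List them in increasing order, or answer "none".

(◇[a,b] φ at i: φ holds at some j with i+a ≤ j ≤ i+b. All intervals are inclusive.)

1, 2, 3, 4, 5

Evaluate at each i in [0,6]:
  i=0: ✗ (none in [2,2])
  i=1: ✓ (witness j=3)
  i=2: ✓ (witness j=4)
  i=3: ✓ (witness j=5)
  i=4: ✓ (witness j=6)
  i=5: ✓ (witness j=7)
  i=6: ✗ (none in [8,8])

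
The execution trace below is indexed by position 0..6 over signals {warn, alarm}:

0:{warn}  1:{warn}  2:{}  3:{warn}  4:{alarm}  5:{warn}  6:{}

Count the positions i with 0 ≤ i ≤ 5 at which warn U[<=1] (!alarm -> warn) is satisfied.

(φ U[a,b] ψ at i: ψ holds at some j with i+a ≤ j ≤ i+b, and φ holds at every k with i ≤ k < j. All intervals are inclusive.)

Evaluate at each i in [0,5]:
  i=0: ✓ (rhs at j=0)
  i=1: ✓ (rhs at j=1)
  i=2: ✗ (lhs fails at k=2 before rhs at j=3)
  i=3: ✓ (rhs at j=3)
  i=4: ✓ (rhs at j=4)
  i=5: ✓ (rhs at j=5)
Positions where it holds: {0, 1, 3, 4, 5} → 5.

5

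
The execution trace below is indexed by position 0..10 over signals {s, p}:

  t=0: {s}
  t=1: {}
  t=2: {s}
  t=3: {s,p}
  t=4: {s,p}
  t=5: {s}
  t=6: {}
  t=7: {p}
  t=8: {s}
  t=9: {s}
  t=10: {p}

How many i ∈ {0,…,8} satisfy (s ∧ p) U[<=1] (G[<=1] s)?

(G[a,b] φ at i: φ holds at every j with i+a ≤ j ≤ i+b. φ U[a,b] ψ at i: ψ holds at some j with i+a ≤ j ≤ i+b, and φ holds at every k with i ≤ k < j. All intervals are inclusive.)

4

Evaluate at each i in [0,8]:
  i=0: ✗ (no rhs in [0,1])
  i=1: ✗ (lhs fails at k=1 before rhs at j=2)
  i=2: ✓ (rhs at j=2)
  i=3: ✓ (rhs at j=3)
  i=4: ✓ (rhs at j=4)
  i=5: ✗ (no rhs in [5,6])
  i=6: ✗ (no rhs in [6,7])
  i=7: ✗ (lhs fails at k=7 before rhs at j=8)
  i=8: ✓ (rhs at j=8)
Positions where it holds: {2, 3, 4, 8} → 4.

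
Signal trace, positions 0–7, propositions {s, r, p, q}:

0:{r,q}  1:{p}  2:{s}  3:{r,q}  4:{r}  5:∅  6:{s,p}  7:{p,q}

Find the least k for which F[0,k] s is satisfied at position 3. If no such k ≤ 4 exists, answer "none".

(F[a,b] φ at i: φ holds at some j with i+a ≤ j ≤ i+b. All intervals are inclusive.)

3

Scan j = 3,4,… for s:
  j=3: fails
  j=4: fails
  j=5: fails
  j=6: holds
First hit at j=6, so smallest k = 6-3 = 3.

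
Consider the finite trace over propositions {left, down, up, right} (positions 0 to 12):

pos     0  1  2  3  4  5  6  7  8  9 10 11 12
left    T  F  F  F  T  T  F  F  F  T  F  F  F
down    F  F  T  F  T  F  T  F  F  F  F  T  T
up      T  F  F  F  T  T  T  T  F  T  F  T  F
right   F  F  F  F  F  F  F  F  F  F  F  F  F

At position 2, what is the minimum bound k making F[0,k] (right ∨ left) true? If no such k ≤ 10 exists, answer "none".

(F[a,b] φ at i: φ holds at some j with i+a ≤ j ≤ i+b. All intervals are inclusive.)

Scan j = 2,3,… for (right ∨ left):
  j=2: fails
  j=3: fails
  j=4: holds
First hit at j=4, so smallest k = 4-2 = 2.

2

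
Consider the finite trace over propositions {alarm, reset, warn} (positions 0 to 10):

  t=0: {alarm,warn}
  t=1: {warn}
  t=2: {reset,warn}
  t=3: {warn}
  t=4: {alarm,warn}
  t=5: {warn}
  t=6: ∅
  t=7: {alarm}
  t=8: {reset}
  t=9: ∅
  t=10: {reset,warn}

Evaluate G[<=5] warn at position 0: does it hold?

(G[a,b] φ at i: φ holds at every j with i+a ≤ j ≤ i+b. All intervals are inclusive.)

Check warn at every j in [0,5]:
  j=0: true
  j=1: true
  j=2: true
  j=3: true
  j=4: true
  j=5: true
All positions satisfy it → formula holds.

Holds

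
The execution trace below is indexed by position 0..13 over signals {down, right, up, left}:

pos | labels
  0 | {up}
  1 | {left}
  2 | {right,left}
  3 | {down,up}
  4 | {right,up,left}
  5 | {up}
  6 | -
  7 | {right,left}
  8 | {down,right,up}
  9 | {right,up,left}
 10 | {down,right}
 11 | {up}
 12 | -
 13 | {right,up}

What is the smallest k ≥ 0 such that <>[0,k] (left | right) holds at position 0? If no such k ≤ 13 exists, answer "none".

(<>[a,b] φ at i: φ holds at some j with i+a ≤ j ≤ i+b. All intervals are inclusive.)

1

Scan j = 0,1,… for (left | right):
  j=0: fails
  j=1: holds
First hit at j=1, so smallest k = 1-0 = 1.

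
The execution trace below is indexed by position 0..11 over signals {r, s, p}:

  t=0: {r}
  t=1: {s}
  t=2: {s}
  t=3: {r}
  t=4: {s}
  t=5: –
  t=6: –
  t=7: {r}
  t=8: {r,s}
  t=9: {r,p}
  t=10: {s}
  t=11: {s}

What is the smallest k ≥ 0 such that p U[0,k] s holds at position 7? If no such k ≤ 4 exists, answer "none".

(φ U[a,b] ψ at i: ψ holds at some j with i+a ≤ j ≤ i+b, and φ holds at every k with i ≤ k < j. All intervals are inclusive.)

none

Need earliest j ≥ 7 with s, and p at every k in [7,j-1].
  j=7: rhs fails.
  j=8: rhs holds but lhs fails at k=7.
  j=9: rhs fails.
  j=10: rhs holds but lhs fails at k=7.
  j=11: rhs holds but lhs fails at k=7.
No witness within the range → none.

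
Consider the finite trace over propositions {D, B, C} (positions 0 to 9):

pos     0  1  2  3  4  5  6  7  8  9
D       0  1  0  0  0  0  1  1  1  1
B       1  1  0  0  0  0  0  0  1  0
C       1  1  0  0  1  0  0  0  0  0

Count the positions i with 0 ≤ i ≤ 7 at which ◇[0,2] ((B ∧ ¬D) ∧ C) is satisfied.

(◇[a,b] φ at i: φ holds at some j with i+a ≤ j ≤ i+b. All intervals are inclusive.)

Evaluate at each i in [0,7]:
  i=0: ✓ (witness j=0)
  i=1: ✗ (none in [1,3])
  i=2: ✗ (none in [2,4])
  i=3: ✗ (none in [3,5])
  i=4: ✗ (none in [4,6])
  i=5: ✗ (none in [5,7])
  i=6: ✗ (none in [6,8])
  i=7: ✗ (none in [7,9])
Positions where it holds: {0} → 1.

1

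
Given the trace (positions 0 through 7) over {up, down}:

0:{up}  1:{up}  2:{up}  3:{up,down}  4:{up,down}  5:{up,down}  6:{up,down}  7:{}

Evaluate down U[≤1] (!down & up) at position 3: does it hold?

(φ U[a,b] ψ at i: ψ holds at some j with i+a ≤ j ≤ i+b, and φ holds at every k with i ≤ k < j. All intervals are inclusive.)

False

Need some j in [3,4] with (!down & up), and down at every k in [3,j-1].
  j=3: (!down & up) false.
  j=4: (!down & up) false.
No j in the window works → until fails.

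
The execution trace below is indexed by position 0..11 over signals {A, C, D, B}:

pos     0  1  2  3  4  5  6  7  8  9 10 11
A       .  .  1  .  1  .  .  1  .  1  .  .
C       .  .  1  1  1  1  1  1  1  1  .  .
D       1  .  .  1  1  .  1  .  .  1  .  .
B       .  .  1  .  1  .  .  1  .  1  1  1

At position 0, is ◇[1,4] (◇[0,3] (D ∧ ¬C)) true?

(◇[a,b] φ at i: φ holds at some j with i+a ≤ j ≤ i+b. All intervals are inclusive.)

Does not hold

Check ◇[0,3] (D ∧ ¬C) at each j in [1,4]:
  j=1: fails (none in [1,4])
  j=2: fails (none in [2,5])
  j=3: fails (none in [3,6])
  j=4: fails (none in [4,7])
No position in the window satisfies it → formula fails.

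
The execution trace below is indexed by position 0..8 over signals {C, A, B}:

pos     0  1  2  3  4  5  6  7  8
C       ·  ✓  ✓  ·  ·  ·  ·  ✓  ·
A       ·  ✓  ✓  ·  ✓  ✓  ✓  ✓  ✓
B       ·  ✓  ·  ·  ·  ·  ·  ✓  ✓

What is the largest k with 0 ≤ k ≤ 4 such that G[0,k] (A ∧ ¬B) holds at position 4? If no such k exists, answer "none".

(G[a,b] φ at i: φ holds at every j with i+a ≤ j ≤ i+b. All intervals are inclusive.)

2

(A ∧ ¬B) must hold from j=4 onward; find where it first fails.
  j=4: holds
  j=5: holds
  j=6: holds
  j=7: fails
Holds on [4,6], so largest k = 2.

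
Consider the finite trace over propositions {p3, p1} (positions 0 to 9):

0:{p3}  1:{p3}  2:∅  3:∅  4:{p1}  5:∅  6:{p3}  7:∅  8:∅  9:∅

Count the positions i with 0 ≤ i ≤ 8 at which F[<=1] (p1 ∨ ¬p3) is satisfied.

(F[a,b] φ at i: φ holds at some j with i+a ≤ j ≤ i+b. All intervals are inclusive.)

Evaluate at each i in [0,8]:
  i=0: ✗ (none in [0,1])
  i=1: ✓ (witness j=2)
  i=2: ✓ (witness j=2)
  i=3: ✓ (witness j=3)
  i=4: ✓ (witness j=4)
  i=5: ✓ (witness j=5)
  i=6: ✓ (witness j=7)
  i=7: ✓ (witness j=7)
  i=8: ✓ (witness j=8)
Positions where it holds: {1, 2, 3, 4, 5, 6, 7, 8} → 8.

8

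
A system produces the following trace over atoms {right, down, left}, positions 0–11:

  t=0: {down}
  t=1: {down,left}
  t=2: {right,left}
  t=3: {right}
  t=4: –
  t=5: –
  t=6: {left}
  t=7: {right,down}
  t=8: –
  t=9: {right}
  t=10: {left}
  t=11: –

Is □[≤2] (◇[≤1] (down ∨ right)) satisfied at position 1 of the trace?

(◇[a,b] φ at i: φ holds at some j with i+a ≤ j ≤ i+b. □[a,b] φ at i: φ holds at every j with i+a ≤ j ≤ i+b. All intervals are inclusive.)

Yes

Check ◇[≤1] (down ∨ right) at every j in [1,3]:
  j=1: holds (witness at 1)
  j=2: holds (witness at 2)
  j=3: holds (witness at 3)
All positions satisfy it → formula holds.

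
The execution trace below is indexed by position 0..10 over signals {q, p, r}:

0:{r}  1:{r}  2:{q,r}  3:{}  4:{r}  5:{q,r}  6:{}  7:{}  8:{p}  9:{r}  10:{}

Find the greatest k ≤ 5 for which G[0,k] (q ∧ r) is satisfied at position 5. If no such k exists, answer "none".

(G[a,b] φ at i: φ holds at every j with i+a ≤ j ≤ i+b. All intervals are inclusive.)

(q ∧ r) must hold from j=5 onward; find where it first fails.
  j=5: holds
  j=6: fails
Holds on [5,5], so largest k = 0.

0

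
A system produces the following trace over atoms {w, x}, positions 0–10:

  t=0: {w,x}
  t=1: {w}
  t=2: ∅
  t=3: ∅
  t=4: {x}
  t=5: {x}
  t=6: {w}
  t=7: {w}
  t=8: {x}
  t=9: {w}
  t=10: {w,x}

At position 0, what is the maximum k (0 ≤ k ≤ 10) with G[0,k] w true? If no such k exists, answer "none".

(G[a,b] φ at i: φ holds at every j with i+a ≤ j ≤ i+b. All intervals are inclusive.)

1

w must hold from j=0 onward; find where it first fails.
  j=0: holds
  j=1: holds
  j=2: fails
Holds on [0,1], so largest k = 1.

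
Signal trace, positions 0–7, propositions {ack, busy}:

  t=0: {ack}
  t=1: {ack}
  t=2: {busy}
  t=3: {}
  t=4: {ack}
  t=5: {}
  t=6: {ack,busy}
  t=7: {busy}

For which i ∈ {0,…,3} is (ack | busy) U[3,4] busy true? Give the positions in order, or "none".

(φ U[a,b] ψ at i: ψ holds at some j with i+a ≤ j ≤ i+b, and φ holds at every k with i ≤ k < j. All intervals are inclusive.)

Evaluate at each i in [0,3]:
  i=0: ✗ (no rhs in [3,4])
  i=1: ✗ (no rhs in [4,5])
  i=2: ✗ (lhs fails at k=3 before rhs at j=6)
  i=3: ✗ (lhs fails at k=3 before rhs at j=6)

none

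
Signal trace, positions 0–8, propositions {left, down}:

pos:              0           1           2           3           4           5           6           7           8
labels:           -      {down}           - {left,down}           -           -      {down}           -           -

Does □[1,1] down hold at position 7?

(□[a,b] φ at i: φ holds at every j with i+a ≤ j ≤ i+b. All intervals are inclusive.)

Check down at every j in [8,8]:
  j=8: false
Fails at j=8 → formula fails.

False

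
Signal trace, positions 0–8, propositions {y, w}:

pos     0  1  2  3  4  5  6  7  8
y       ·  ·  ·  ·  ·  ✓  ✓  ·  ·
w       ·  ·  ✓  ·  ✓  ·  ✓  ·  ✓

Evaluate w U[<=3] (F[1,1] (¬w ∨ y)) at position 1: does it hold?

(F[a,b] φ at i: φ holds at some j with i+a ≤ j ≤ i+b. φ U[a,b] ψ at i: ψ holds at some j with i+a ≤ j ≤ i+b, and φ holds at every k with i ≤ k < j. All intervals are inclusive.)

False

Need some j in [1,4] with F[1,1] (¬w ∨ y), and w at every k in [1,j-1].
  j=1: F[1,1] (¬w ∨ y) — fails (none in [2,2]).
  j=2: F[1,1] (¬w ∨ y) holds, but w fails at k=1 → not this j.
  j=3: F[1,1] (¬w ∨ y) — fails (none in [4,4]).
  j=4: F[1,1] (¬w ∨ y) holds, but w fails at k=1 → not this j.
No j in the window works → until fails.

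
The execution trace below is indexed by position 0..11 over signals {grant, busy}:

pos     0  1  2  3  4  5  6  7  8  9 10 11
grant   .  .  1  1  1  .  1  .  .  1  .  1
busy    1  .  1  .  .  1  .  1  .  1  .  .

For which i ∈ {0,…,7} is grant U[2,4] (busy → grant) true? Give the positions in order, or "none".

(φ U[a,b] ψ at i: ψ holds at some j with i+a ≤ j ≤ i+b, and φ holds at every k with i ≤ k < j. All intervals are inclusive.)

2

Evaluate at each i in [0,7]:
  i=0: ✗ (lhs fails at k=0 before rhs at j=2)
  i=1: ✗ (lhs fails at k=1 before rhs at j=3)
  i=2: ✓ (rhs at j=4; lhs holds on [2,3])
  i=3: ✗ (lhs fails at k=5 before rhs at j=6)
  i=4: ✗ (lhs fails at k=5 before rhs at j=6)
  i=5: ✗ (lhs fails at k=5 before rhs at j=8)
  i=6: ✗ (lhs fails at k=7 before rhs at j=8)
  i=7: ✗ (lhs fails at k=7 before rhs at j=9)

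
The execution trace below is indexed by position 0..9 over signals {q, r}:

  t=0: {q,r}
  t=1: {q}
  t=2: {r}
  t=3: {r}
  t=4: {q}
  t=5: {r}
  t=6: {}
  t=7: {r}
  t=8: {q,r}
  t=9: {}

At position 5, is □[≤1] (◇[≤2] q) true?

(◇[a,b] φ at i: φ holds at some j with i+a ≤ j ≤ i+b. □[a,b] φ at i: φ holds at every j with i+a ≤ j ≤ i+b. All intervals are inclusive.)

Does not hold

Check ◇[≤2] q at every j in [5,6]:
  j=5: fails (none in [5,7])
  j=6: holds (witness at 8)
Fails at j=5 → formula fails.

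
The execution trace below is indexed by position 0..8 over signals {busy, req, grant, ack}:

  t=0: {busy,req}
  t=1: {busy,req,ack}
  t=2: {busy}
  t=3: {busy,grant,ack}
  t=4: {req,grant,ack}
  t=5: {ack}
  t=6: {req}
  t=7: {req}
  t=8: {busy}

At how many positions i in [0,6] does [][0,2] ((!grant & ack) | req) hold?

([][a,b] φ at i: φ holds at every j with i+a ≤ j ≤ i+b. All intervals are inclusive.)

Evaluate at each i in [0,6]:
  i=0: ✗ (fails at j=2)
  i=1: ✗ (fails at j=2)
  i=2: ✗ (fails at j=2)
  i=3: ✗ (fails at j=3)
  i=4: ✓ (all of [4,6])
  i=5: ✓ (all of [5,7])
  i=6: ✗ (fails at j=8)
Positions where it holds: {4, 5} → 2.

2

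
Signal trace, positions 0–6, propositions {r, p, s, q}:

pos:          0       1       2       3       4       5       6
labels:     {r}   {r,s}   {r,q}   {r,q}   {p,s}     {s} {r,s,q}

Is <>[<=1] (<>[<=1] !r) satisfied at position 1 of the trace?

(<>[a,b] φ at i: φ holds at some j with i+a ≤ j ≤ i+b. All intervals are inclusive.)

Check <>[<=1] !r at each j in [1,2]:
  j=1: fails (none in [1,2])
  j=2: fails (none in [2,3])
No position in the window satisfies it → formula fails.

False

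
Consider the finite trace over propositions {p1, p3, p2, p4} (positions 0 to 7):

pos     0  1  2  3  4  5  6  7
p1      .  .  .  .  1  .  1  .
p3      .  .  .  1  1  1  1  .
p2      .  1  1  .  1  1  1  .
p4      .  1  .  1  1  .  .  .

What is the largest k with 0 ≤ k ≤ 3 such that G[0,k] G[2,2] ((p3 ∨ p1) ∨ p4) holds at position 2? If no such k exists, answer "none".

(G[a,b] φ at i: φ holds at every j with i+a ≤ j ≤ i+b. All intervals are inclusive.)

2

G[2,2] ((p3 ∨ p1) ∨ p4) must hold from j=2 onward; find where it first fails.
  j=2: holds
  j=3: holds
  j=4: holds
  j=5: fails
Holds on [2,4], so largest k = 2.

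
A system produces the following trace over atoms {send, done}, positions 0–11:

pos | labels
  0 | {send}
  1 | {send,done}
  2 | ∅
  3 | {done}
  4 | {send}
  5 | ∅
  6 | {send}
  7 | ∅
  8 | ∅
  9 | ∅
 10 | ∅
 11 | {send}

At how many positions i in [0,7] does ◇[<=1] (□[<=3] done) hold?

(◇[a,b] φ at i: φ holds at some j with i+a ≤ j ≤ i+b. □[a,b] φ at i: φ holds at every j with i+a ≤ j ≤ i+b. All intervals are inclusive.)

0

Evaluate at each i in [0,7]:
  i=0: ✗ (none in [0,1])
  i=1: ✗ (none in [1,2])
  i=2: ✗ (none in [2,3])
  i=3: ✗ (none in [3,4])
  i=4: ✗ (none in [4,5])
  i=5: ✗ (none in [5,6])
  i=6: ✗ (none in [6,7])
  i=7: ✗ (none in [7,8])
Positions where it holds: {} → 0.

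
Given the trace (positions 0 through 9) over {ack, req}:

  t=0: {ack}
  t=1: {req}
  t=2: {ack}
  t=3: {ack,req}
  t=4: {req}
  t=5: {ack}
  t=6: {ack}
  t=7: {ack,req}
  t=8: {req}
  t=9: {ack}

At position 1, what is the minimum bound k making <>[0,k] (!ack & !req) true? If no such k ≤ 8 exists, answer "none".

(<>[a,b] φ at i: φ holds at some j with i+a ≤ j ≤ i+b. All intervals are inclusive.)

Scan j = 1,2,… for (!ack & !req):
  j=1: fails
  j=2: fails
  j=3: fails
  j=4: fails
  j=5: fails
  j=6: fails
  j=7: fails
  j=8: fails
  j=9: fails
No j in [1,9] satisfies it → none.

none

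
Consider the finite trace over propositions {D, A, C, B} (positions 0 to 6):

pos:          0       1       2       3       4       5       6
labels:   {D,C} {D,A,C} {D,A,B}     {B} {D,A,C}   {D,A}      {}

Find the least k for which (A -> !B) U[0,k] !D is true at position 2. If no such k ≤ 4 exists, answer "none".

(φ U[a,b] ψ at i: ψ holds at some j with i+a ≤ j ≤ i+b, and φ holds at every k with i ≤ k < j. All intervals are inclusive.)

Need earliest j ≥ 2 with !D, and (A -> !B) at every k in [2,j-1].
  j=2: rhs fails.
  j=3: rhs holds but lhs fails at k=2.
  j=4: rhs fails.
  j=5: rhs fails.
  j=6: rhs holds but lhs fails at k=2.
No witness within the range → none.

none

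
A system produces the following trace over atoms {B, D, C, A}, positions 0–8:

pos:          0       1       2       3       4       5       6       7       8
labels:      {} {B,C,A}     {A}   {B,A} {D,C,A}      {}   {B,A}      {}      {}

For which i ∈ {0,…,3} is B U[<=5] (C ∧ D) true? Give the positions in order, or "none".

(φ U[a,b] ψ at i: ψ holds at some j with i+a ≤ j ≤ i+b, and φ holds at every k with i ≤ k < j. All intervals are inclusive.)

Evaluate at each i in [0,3]:
  i=0: ✗ (lhs fails at k=0 before rhs at j=4)
  i=1: ✗ (lhs fails at k=2 before rhs at j=4)
  i=2: ✗ (lhs fails at k=2 before rhs at j=4)
  i=3: ✓ (rhs at j=4; lhs holds on [3,3])

3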